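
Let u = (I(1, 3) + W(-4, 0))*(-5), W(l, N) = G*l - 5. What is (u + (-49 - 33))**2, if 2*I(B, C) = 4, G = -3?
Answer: 16129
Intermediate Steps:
I(B, C) = 2 (I(B, C) = (1/2)*4 = 2)
W(l, N) = -5 - 3*l (W(l, N) = -3*l - 5 = -5 - 3*l)
u = -45 (u = (2 + (-5 - 3*(-4)))*(-5) = (2 + (-5 + 12))*(-5) = (2 + 7)*(-5) = 9*(-5) = -45)
(u + (-49 - 33))**2 = (-45 + (-49 - 33))**2 = (-45 - 82)**2 = (-127)**2 = 16129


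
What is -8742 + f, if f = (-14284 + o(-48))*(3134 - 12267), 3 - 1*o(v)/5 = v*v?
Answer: 235522195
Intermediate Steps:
o(v) = 15 - 5*v² (o(v) = 15 - 5*v*v = 15 - 5*v²)
f = 235530937 (f = (-14284 + (15 - 5*(-48)²))*(3134 - 12267) = (-14284 + (15 - 5*2304))*(-9133) = (-14284 + (15 - 11520))*(-9133) = (-14284 - 11505)*(-9133) = -25789*(-9133) = 235530937)
-8742 + f = -8742 + 235530937 = 235522195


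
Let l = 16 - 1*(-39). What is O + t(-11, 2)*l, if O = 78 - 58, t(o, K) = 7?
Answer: 405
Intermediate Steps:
O = 20
l = 55 (l = 16 + 39 = 55)
O + t(-11, 2)*l = 20 + 7*55 = 20 + 385 = 405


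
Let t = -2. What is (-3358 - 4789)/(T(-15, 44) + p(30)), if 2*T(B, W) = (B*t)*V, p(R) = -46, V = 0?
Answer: 8147/46 ≈ 177.11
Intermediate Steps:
T(B, W) = 0 (T(B, W) = ((B*(-2))*0)/2 = (-2*B*0)/2 = (½)*0 = 0)
(-3358 - 4789)/(T(-15, 44) + p(30)) = (-3358 - 4789)/(0 - 46) = -8147/(-46) = -8147*(-1/46) = 8147/46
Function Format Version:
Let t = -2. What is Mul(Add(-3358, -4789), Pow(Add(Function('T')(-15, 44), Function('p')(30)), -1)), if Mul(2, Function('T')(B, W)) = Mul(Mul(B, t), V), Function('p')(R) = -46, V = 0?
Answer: Rational(8147, 46) ≈ 177.11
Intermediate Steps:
Function('T')(B, W) = 0 (Function('T')(B, W) = Mul(Rational(1, 2), Mul(Mul(B, -2), 0)) = Mul(Rational(1, 2), Mul(Mul(-2, B), 0)) = Mul(Rational(1, 2), 0) = 0)
Mul(Add(-3358, -4789), Pow(Add(Function('T')(-15, 44), Function('p')(30)), -1)) = Mul(Add(-3358, -4789), Pow(Add(0, -46), -1)) = Mul(-8147, Pow(-46, -1)) = Mul(-8147, Rational(-1, 46)) = Rational(8147, 46)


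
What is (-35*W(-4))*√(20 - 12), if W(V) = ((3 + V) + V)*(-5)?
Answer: -1750*√2 ≈ -2474.9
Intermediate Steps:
W(V) = -15 - 10*V (W(V) = (3 + 2*V)*(-5) = -15 - 10*V)
(-35*W(-4))*√(20 - 12) = (-35*(-15 - 10*(-4)))*√(20 - 12) = (-35*(-15 + 40))*√8 = (-35*25)*(2*√2) = -1750*√2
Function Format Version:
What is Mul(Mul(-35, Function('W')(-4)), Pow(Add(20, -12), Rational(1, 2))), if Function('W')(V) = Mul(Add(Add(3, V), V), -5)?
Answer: Mul(-1750, Pow(2, Rational(1, 2))) ≈ -2474.9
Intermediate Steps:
Function('W')(V) = Add(-15, Mul(-10, V)) (Function('W')(V) = Mul(Add(3, Mul(2, V)), -5) = Add(-15, Mul(-10, V)))
Mul(Mul(-35, Function('W')(-4)), Pow(Add(20, -12), Rational(1, 2))) = Mul(Mul(-35, Add(-15, Mul(-10, -4))), Pow(Add(20, -12), Rational(1, 2))) = Mul(Mul(-35, Add(-15, 40)), Pow(8, Rational(1, 2))) = Mul(Mul(-35, 25), Mul(2, Pow(2, Rational(1, 2)))) = Mul(-875, Mul(2, Pow(2, Rational(1, 2)))) = Mul(-1750, Pow(2, Rational(1, 2)))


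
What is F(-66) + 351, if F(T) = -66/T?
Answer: 352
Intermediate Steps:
F(-66) + 351 = -66/(-66) + 351 = -66*(-1/66) + 351 = 1 + 351 = 352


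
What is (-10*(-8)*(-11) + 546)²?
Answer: 111556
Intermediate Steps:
(-10*(-8)*(-11) + 546)² = (80*(-11) + 546)² = (-880 + 546)² = (-334)² = 111556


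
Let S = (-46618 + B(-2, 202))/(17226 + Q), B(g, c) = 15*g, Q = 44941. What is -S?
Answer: 6664/8881 ≈ 0.75037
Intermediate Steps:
S = -6664/8881 (S = (-46618 + 15*(-2))/(17226 + 44941) = (-46618 - 30)/62167 = -46648*1/62167 = -6664/8881 ≈ -0.75037)
-S = -1*(-6664/8881) = 6664/8881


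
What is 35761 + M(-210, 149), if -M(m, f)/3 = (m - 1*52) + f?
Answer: 36100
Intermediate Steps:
M(m, f) = 156 - 3*f - 3*m (M(m, f) = -3*((m - 1*52) + f) = -3*((m - 52) + f) = -3*((-52 + m) + f) = -3*(-52 + f + m) = 156 - 3*f - 3*m)
35761 + M(-210, 149) = 35761 + (156 - 3*149 - 3*(-210)) = 35761 + (156 - 447 + 630) = 35761 + 339 = 36100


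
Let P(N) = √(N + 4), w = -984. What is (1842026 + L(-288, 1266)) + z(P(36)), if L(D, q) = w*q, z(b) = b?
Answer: 596282 + 2*√10 ≈ 5.9629e+5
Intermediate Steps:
P(N) = √(4 + N)
L(D, q) = -984*q
(1842026 + L(-288, 1266)) + z(P(36)) = (1842026 - 984*1266) + √(4 + 36) = (1842026 - 1245744) + √40 = 596282 + 2*√10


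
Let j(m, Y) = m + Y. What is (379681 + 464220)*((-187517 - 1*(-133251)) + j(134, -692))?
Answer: -46266028424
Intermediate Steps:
j(m, Y) = Y + m
(379681 + 464220)*((-187517 - 1*(-133251)) + j(134, -692)) = (379681 + 464220)*((-187517 - 1*(-133251)) + (-692 + 134)) = 843901*((-187517 + 133251) - 558) = 843901*(-54266 - 558) = 843901*(-54824) = -46266028424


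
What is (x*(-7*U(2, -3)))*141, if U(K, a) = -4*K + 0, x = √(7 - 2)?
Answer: 7896*√5 ≈ 17656.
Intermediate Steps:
x = √5 ≈ 2.2361
U(K, a) = -4*K
(x*(-7*U(2, -3)))*141 = (√5*(-(-28)*2))*141 = (√5*(-7*(-8)))*141 = (√5*56)*141 = (56*√5)*141 = 7896*√5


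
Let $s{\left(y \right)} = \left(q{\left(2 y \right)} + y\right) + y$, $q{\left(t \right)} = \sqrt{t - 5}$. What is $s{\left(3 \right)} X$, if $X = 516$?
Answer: $3612$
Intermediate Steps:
$q{\left(t \right)} = \sqrt{-5 + t}$
$s{\left(y \right)} = \sqrt{-5 + 2 y} + 2 y$ ($s{\left(y \right)} = \left(\sqrt{-5 + 2 y} + y\right) + y = \left(y + \sqrt{-5 + 2 y}\right) + y = \sqrt{-5 + 2 y} + 2 y$)
$s{\left(3 \right)} X = \left(\sqrt{-5 + 2 \cdot 3} + 2 \cdot 3\right) 516 = \left(\sqrt{-5 + 6} + 6\right) 516 = \left(\sqrt{1} + 6\right) 516 = \left(1 + 6\right) 516 = 7 \cdot 516 = 3612$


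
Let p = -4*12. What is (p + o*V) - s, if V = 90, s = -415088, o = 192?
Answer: 432320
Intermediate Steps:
p = -48
(p + o*V) - s = (-48 + 192*90) - 1*(-415088) = (-48 + 17280) + 415088 = 17232 + 415088 = 432320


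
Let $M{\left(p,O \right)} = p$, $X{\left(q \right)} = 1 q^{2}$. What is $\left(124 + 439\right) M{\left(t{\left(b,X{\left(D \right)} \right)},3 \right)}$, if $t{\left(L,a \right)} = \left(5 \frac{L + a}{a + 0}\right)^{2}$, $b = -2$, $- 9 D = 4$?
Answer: $\frac{75005675}{64} \approx 1.172 \cdot 10^{6}$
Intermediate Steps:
$D = - \frac{4}{9}$ ($D = \left(- \frac{1}{9}\right) 4 = - \frac{4}{9} \approx -0.44444$)
$X{\left(q \right)} = q^{2}$
$t{\left(L,a \right)} = \frac{25 \left(L + a\right)^{2}}{a^{2}}$ ($t{\left(L,a \right)} = \left(5 \frac{L + a}{a}\right)^{2} = \left(\frac{5 \left(L + a\right)}{a}\right)^{2} = \frac{25 \left(L + a\right)^{2}}{a^{2}}$)
$\left(124 + 439\right) M{\left(t{\left(b,X{\left(D \right)} \right)},3 \right)} = \left(124 + 439\right) \frac{25 \left(-2 + \left(- \frac{4}{9}\right)^{2}\right)^{2}}{\frac{256}{6561}} = 563 \frac{25 \left(-2 + \frac{16}{81}\right)^{2}}{\frac{256}{6561}} = 563 \cdot 25 \cdot \frac{6561}{256} \left(- \frac{146}{81}\right)^{2} = 563 \cdot 25 \cdot \frac{6561}{256} \cdot \frac{21316}{6561} = 563 \cdot \frac{133225}{64} = \frac{75005675}{64}$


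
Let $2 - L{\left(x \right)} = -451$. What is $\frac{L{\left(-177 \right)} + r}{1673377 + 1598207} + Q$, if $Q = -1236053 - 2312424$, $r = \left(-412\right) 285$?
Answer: $- \frac{3869713564845}{1090528} \approx -3.5485 \cdot 10^{6}$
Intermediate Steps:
$L{\left(x \right)} = 453$ ($L{\left(x \right)} = 2 - -451 = 2 + 451 = 453$)
$r = -117420$
$Q = -3548477$
$\frac{L{\left(-177 \right)} + r}{1673377 + 1598207} + Q = \frac{453 - 117420}{1673377 + 1598207} - 3548477 = - \frac{116967}{3271584} - 3548477 = \left(-116967\right) \frac{1}{3271584} - 3548477 = - \frac{38989}{1090528} - 3548477 = - \frac{3869713564845}{1090528}$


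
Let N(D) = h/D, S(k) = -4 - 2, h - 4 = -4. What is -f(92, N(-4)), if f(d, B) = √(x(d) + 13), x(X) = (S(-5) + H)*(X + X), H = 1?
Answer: -I*√907 ≈ -30.116*I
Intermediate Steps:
h = 0 (h = 4 - 4 = 0)
S(k) = -6
x(X) = -10*X (x(X) = (-6 + 1)*(X + X) = -10*X)
N(D) = 0 (N(D) = 0/D = 0)
f(d, B) = √(13 - 10*d) (f(d, B) = √(-10*d + 13) = √(13 - 10*d))
-f(92, N(-4)) = -√(13 - 10*92) = -√(13 - 920) = -√(-907) = -I*√907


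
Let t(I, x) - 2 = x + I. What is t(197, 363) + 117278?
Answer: 117840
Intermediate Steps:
t(I, x) = 2 + I + x (t(I, x) = 2 + (x + I) = 2 + (I + x) = 2 + I + x)
t(197, 363) + 117278 = (2 + 197 + 363) + 117278 = 562 + 117278 = 117840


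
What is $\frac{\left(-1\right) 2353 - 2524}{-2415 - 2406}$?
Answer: $\frac{4877}{4821} \approx 1.0116$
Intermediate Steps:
$\frac{\left(-1\right) 2353 - 2524}{-2415 - 2406} = \frac{-2353 - 2524}{-4821} = \left(-4877\right) \left(- \frac{1}{4821}\right) = \frac{4877}{4821}$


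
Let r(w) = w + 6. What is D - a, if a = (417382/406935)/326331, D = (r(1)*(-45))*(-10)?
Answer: 418305841860368/132795505485 ≈ 3150.0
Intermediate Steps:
r(w) = 6 + w
D = 3150 (D = ((6 + 1)*(-45))*(-10) = (7*(-45))*(-10) = -315*(-10) = 3150)
a = 417382/132795505485 (a = (417382*(1/406935))*(1/326331) = (417382/406935)*(1/326331) = 417382/132795505485 ≈ 3.1430e-6)
D - a = 3150 - 1*417382/132795505485 = 3150 - 417382/132795505485 = 418305841860368/132795505485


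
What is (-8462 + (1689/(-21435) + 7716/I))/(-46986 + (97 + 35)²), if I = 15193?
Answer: 306179081303/1069690968190 ≈ 0.28623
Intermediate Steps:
(-8462 + (1689/(-21435) + 7716/I))/(-46986 + (97 + 35)²) = (-8462 + (1689/(-21435) + 7716/15193))/(-46986 + (97 + 35)²) = (-8462 + (1689*(-1/21435) + 7716*(1/15193)))/(-46986 + 132²) = (-8462 + (-563/7145 + 7716/15193))/(-46986 + 17424) = (-8462 + 46577161/108553985)/(-29562) = -918537243909/108553985*(-1/29562) = 306179081303/1069690968190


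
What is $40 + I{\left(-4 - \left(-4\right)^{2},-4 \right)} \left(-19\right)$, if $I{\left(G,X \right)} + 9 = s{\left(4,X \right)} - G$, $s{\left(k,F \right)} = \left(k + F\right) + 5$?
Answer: $-264$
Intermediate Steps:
$s{\left(k,F \right)} = 5 + F + k$ ($s{\left(k,F \right)} = \left(F + k\right) + 5 = 5 + F + k$)
$I{\left(G,X \right)} = X - G$ ($I{\left(G,X \right)} = -9 - \left(-9 + G - X\right) = -9 + \left(9 + X - G\right) = X - G$)
$40 + I{\left(-4 - \left(-4\right)^{2},-4 \right)} \left(-19\right) = 40 + \left(-4 - \left(-4 - \left(-4\right)^{2}\right)\right) \left(-19\right) = 40 + \left(-4 - \left(-4 - 16\right)\right) \left(-19\right) = 40 + \left(-4 - -20\right) \left(-19\right) = 40 + \left(-4 + 20\right) \left(-19\right) = 40 + 16 \left(-19\right) = 40 - 304 = -264$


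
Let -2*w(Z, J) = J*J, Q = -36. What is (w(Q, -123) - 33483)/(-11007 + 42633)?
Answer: -27365/21084 ≈ -1.2979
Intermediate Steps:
w(Z, J) = -J²/2 (w(Z, J) = -J*J/2 = -J²/2)
(w(Q, -123) - 33483)/(-11007 + 42633) = (-½*(-123)² - 33483)/(-11007 + 42633) = (-½*15129 - 33483)/31626 = (-15129/2 - 33483)*(1/31626) = -82095/2*1/31626 = -27365/21084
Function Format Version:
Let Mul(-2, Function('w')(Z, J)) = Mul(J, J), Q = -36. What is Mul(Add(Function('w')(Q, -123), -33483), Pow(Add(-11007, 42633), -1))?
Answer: Rational(-27365, 21084) ≈ -1.2979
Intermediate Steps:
Function('w')(Z, J) = Mul(Rational(-1, 2), Pow(J, 2)) (Function('w')(Z, J) = Mul(Rational(-1, 2), Mul(J, J)) = Mul(Rational(-1, 2), Pow(J, 2)))
Mul(Add(Function('w')(Q, -123), -33483), Pow(Add(-11007, 42633), -1)) = Mul(Add(Mul(Rational(-1, 2), Pow(-123, 2)), -33483), Pow(Add(-11007, 42633), -1)) = Mul(Add(Mul(Rational(-1, 2), 15129), -33483), Pow(31626, -1)) = Mul(Add(Rational(-15129, 2), -33483), Rational(1, 31626)) = Mul(Rational(-82095, 2), Rational(1, 31626)) = Rational(-27365, 21084)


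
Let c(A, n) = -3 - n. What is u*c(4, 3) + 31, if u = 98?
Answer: -557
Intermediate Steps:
u*c(4, 3) + 31 = 98*(-3 - 1*3) + 31 = 98*(-3 - 3) + 31 = 98*(-6) + 31 = -588 + 31 = -557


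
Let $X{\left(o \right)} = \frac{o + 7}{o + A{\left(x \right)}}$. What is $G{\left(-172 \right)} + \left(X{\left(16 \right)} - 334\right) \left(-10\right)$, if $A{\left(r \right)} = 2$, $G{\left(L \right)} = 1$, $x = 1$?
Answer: $\frac{29954}{9} \approx 3328.2$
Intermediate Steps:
$X{\left(o \right)} = \frac{7 + o}{2 + o}$ ($X{\left(o \right)} = \frac{o + 7}{o + 2} = \frac{7 + o}{2 + o}$)
$G{\left(-172 \right)} + \left(X{\left(16 \right)} - 334\right) \left(-10\right) = 1 + \left(\frac{7 + 16}{2 + 16} - 334\right) \left(-10\right) = 1 + \left(\frac{1}{18} \cdot 23 - 334\right) \left(-10\right) = 1 + \left(\frac{23}{18} - 334\right) \left(-10\right) = 1 - - \frac{29945}{9} = 1 + \frac{29945}{9} = \frac{29954}{9}$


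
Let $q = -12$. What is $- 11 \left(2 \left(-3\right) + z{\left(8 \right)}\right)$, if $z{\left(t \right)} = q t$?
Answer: $1122$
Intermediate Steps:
$z{\left(t \right)} = - 12 t$
$- 11 \left(2 \left(-3\right) + z{\left(8 \right)}\right) = - 11 \left(2 \left(-3\right) - 96\right) = - 11 \left(-6 - 96\right) = \left(-11\right) \left(-102\right) = 1122$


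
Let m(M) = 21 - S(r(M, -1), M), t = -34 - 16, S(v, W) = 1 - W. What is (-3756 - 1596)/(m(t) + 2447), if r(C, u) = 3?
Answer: -5352/2417 ≈ -2.2143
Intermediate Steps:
t = -50
m(M) = 20 + M (m(M) = 21 - (1 - M) = 21 + (-1 + M) = 20 + M)
(-3756 - 1596)/(m(t) + 2447) = (-3756 - 1596)/((20 - 50) + 2447) = -5352/(-30 + 2447) = -5352/2417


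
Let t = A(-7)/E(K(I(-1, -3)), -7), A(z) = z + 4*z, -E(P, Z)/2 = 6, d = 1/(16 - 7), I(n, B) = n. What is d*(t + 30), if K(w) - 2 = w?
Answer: 395/108 ≈ 3.6574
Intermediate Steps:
K(w) = 2 + w
d = ⅑ (d = 1/9 = ⅑ ≈ 0.11111)
E(P, Z) = -12 (E(P, Z) = -2*6 = -12)
A(z) = 5*z
t = 35/12 (t = (5*(-7))/(-12) = -35*(-1/12) = 35/12 ≈ 2.9167)
d*(t + 30) = (35/12 + 30)/9 = (⅑)*(395/12) = 395/108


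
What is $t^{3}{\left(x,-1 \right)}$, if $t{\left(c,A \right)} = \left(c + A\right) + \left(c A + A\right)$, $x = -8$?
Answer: $-8$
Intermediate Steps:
$t{\left(c,A \right)} = c + 2 A + A c$ ($t{\left(c,A \right)} = \left(A + c\right) + \left(A c + A\right) = \left(A + c\right) + \left(A + A c\right) = c + 2 A + A c$)
$t^{3}{\left(x,-1 \right)} = \left(-8 + 2 \left(-1\right) - -8\right)^{3} = \left(-8 - 2 + 8\right)^{3} = \left(-2\right)^{3} = -8$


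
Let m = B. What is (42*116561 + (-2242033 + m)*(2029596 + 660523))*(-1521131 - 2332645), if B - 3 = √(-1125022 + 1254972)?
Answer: 23243366307291086208 - 51835580196720*√5198 ≈ 2.3240e+19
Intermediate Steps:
B = 3 + 5*√5198 (B = 3 + √(-1125022 + 1254972) = 3 + √129950 = 3 + 5*√5198 ≈ 363.49)
m = 3 + 5*√5198 ≈ 363.49
(42*116561 + (-2242033 + m)*(2029596 + 660523))*(-1521131 - 2332645) = (42*116561 + (-2242033 + (3 + 5*√5198))*(2029596 + 660523))*(-1521131 - 2332645) = (4895562 + (-2242030 + 5*√5198)*2690119)*(-3853776) = (4895562 + (-6031327501570 + 13450595*√5198))*(-3853776) = (-6031322606008 + 13450595*√5198)*(-3853776) = 23243366307291086208 - 51835580196720*√5198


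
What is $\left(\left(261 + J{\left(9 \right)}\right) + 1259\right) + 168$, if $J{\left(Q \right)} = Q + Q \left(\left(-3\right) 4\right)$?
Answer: $1589$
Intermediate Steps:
$J{\left(Q \right)} = - 11 Q$ ($J{\left(Q \right)} = Q + Q \left(-12\right) = Q - 12 Q = - 11 Q$)
$\left(\left(261 + J{\left(9 \right)}\right) + 1259\right) + 168 = \left(\left(261 - 99\right) + 1259\right) + 168 = \left(162 + 1259\right) + 168 = 1421 + 168 = 1589$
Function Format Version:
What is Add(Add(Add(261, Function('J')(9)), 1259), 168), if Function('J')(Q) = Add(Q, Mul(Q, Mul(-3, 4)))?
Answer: 1589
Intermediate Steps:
Function('J')(Q) = Mul(-11, Q) (Function('J')(Q) = Add(Q, Mul(Q, -12)) = Add(Q, Mul(-12, Q)) = Mul(-11, Q))
Add(Add(Add(261, Function('J')(9)), 1259), 168) = Add(Add(Add(261, Mul(-11, 9)), 1259), 168) = Add(Add(Add(261, -99), 1259), 168) = Add(Add(162, 1259), 168) = Add(1421, 168) = 1589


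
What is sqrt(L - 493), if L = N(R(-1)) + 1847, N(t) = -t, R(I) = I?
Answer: sqrt(1355) ≈ 36.810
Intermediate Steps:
L = 1848 (L = -1*(-1) + 1847 = 1 + 1847 = 1848)
sqrt(L - 493) = sqrt(1848 - 493) = sqrt(1355)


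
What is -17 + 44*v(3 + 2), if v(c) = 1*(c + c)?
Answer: 423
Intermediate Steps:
v(c) = 2*c (v(c) = 1*(2*c) = 2*c)
-17 + 44*v(3 + 2) = -17 + 44*(2*(3 + 2)) = -17 + 44*(2*5) = -17 + 44*10 = -17 + 440 = 423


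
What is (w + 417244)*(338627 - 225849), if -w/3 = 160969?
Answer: -7405341814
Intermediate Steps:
w = -482907 (w = -3*160969 = -482907)
(w + 417244)*(338627 - 225849) = (-482907 + 417244)*(338627 - 225849) = -65663*112778 = -7405341814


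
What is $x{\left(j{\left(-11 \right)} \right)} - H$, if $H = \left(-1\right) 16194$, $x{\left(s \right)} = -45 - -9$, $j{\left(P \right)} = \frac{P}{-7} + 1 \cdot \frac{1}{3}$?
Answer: $16158$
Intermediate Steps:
$j{\left(P \right)} = \frac{1}{3} - \frac{P}{7}$ ($j{\left(P \right)} = P \left(- \frac{1}{7}\right) + 1 \cdot \frac{1}{3} = - \frac{P}{7} + \frac{1}{3} = \frac{1}{3} - \frac{P}{7}$)
$x{\left(s \right)} = -36$ ($x{\left(s \right)} = -45 + 9 = -36$)
$H = -16194$
$x{\left(j{\left(-11 \right)} \right)} - H = -36 - -16194 = -36 + 16194 = 16158$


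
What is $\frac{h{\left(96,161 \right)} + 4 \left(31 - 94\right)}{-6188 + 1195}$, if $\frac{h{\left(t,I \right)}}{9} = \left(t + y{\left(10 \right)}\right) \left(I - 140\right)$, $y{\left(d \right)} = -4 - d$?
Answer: $- \frac{15246}{4993} \approx -3.0535$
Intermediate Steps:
$h{\left(t,I \right)} = 9 \left(-140 + I\right) \left(-14 + t\right)$ ($h{\left(t,I \right)} = 9 \left(t - 14\right) \left(I - 140\right) = 9 \left(t - 14\right) \left(-140 + I\right) = 9 \left(-14 + t\right) \left(-140 + I\right) = 9 \left(-140 + I\right) \left(-14 + t\right)$)
$\frac{h{\left(96,161 \right)} + 4 \left(31 - 94\right)}{-6188 + 1195} = \frac{\left(17640 - 120960 - 20286 + 9 \cdot 161 \cdot 96\right) + 4 \left(31 - 94\right)}{-6188 + 1195} = \frac{\left(17640 - 120960 - 20286 + 139104\right) + 4 \left(-63\right)}{-4993} = \left(15498 - 252\right) \left(- \frac{1}{4993}\right) = 15246 \left(- \frac{1}{4993}\right) = - \frac{15246}{4993}$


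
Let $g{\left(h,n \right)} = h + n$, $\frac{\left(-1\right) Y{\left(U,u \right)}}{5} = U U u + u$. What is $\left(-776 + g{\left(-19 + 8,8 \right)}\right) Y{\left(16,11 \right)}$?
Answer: $11011165$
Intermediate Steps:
$Y{\left(U,u \right)} = - 5 u - 5 u U^{2}$ ($Y{\left(U,u \right)} = - 5 \left(U U u + u\right) = - 5 \left(U^{2} u + u\right) = - 5 \left(u U^{2} + u\right) = - 5 \left(u + u U^{2}\right) = - 5 u - 5 u U^{2}$)
$\left(-776 + g{\left(-19 + 8,8 \right)}\right) Y{\left(16,11 \right)} = \left(-776 + \left(\left(-19 + 8\right) + 8\right)\right) \left(\left(-5\right) 11 \left(1 + 16^{2}\right)\right) = \left(-776 + \left(-11 + 8\right)\right) \left(\left(-5\right) 11 \left(1 + 256\right)\right) = \left(-776 - 3\right) \left(\left(-5\right) 11 \cdot 257\right) = \left(-779\right) \left(-14135\right) = 11011165$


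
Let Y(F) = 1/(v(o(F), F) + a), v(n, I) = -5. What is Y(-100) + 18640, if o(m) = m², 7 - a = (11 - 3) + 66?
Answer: 1342079/72 ≈ 18640.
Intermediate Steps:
a = -67 (a = 7 - ((11 - 3) + 66) = 7 - (8 + 66) = 7 - 1*74 = 7 - 74 = -67)
Y(F) = -1/72 (Y(F) = 1/(-5 - 67) = 1/(-72) = -1/72)
Y(-100) + 18640 = -1/72 + 18640 = 1342079/72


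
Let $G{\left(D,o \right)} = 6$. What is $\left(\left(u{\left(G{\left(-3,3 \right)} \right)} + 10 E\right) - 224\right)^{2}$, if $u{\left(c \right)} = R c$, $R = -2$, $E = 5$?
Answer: $34596$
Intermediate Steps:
$u{\left(c \right)} = - 2 c$
$\left(\left(u{\left(G{\left(-3,3 \right)} \right)} + 10 E\right) - 224\right)^{2} = \left(\left(\left(-2\right) 6 + 10 \cdot 5\right) - 224\right)^{2} = \left(\left(-12 + 50\right) - 224\right)^{2} = \left(38 - 224\right)^{2} = \left(-186\right)^{2} = 34596$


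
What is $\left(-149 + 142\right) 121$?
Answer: $-847$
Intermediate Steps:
$\left(-149 + 142\right) 121 = \left(-7\right) 121 = -847$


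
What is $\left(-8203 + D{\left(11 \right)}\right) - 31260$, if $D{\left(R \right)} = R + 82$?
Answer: $-39370$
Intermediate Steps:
$D{\left(R \right)} = 82 + R$
$\left(-8203 + D{\left(11 \right)}\right) - 31260 = \left(-8203 + \left(82 + 11\right)\right) - 31260 = \left(-8203 + 93\right) - 31260 = -8110 - 31260 = -39370$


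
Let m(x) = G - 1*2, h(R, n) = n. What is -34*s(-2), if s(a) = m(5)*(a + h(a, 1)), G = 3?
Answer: 34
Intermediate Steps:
m(x) = 1 (m(x) = 3 - 1*2 = 3 - 2 = 1)
s(a) = 1 + a (s(a) = 1*(a + 1) = 1*(1 + a) = 1 + a)
-34*s(-2) = -34*(1 - 2) = -34*(-1) = 34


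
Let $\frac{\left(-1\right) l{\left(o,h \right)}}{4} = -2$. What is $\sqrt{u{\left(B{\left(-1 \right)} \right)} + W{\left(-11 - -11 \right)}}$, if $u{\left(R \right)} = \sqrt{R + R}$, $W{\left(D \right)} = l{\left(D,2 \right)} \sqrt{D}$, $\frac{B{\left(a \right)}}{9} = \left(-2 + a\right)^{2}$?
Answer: $3 \sqrt[4]{2} \approx 3.5676$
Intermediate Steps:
$l{\left(o,h \right)} = 8$ ($l{\left(o,h \right)} = \left(-4\right) \left(-2\right) = 8$)
$B{\left(a \right)} = 9 \left(-2 + a\right)^{2}$
$W{\left(D \right)} = 8 \sqrt{D}$
$u{\left(R \right)} = \sqrt{2} \sqrt{R}$ ($u{\left(R \right)} = \sqrt{2 R} = \sqrt{2} \sqrt{R}$)
$\sqrt{u{\left(B{\left(-1 \right)} \right)} + W{\left(-11 - -11 \right)}} = \sqrt{\sqrt{2} \sqrt{9 \left(-2 - 1\right)^{2}} + 8 \sqrt{-11 - -11}} = \sqrt{\sqrt{2} \sqrt{9 \left(-3\right)^{2}} + 8 \sqrt{-11 + 11}} = \sqrt{\sqrt{2} \sqrt{9 \cdot 9} + 8 \sqrt{0}} = \sqrt{\sqrt{2} \sqrt{81} + 8 \cdot 0} = \sqrt{\sqrt{2} \cdot 9 + 0} = \sqrt{9 \sqrt{2} + 0} = \sqrt{9 \sqrt{2}} = 3 \sqrt[4]{2}$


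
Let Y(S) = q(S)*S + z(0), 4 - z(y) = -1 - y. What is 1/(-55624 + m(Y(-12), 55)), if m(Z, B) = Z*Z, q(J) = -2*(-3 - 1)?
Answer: -1/47343 ≈ -2.1122e-5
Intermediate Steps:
z(y) = 5 + y (z(y) = 4 - (-1 - y) = 4 + (1 + y) = 5 + y)
q(J) = 8 (q(J) = -2*(-4) = 8)
Y(S) = 5 + 8*S (Y(S) = 8*S + (5 + 0) = 8*S + 5 = 5 + 8*S)
m(Z, B) = Z²
1/(-55624 + m(Y(-12), 55)) = 1/(-55624 + (5 + 8*(-12))²) = 1/(-55624 + (5 - 96)²) = 1/(-55624 + (-91)²) = 1/(-55624 + 8281) = 1/(-47343) = -1/47343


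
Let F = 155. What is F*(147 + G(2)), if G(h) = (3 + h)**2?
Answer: 26660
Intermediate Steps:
F*(147 + G(2)) = 155*(147 + (3 + 2)**2) = 155*(147 + 5**2) = 155*(147 + 25) = 155*172 = 26660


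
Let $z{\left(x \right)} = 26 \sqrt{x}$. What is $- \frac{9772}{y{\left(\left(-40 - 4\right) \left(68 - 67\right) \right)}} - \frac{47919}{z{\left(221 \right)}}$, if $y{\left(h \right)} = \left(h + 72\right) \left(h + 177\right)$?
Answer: $- \frac{349}{133} - \frac{47919 \sqrt{221}}{5746} \approx -126.6$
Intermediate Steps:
$y{\left(h \right)} = \left(72 + h\right) \left(177 + h\right)$
$- \frac{9772}{y{\left(\left(-40 - 4\right) \left(68 - 67\right) \right)}} - \frac{47919}{z{\left(221 \right)}} = - \frac{9772}{12744 + \left(\left(-40 - 4\right) \left(68 - 67\right)\right)^{2} + 249 \left(-40 - 4\right) \left(68 - 67\right)} - \frac{47919}{26 \sqrt{221}} = - \frac{9772}{12744 + \left(\left(-44\right) 1\right)^{2} + 249 \left(\left(-44\right) 1\right)} - 47919 \frac{\sqrt{221}}{5746} = - \frac{9772}{12744 + \left(-44\right)^{2} + 249 \left(-44\right)} - \frac{47919 \sqrt{221}}{5746} = - \frac{9772}{12744 + 1936 - 10956} - \frac{47919 \sqrt{221}}{5746} = - \frac{9772}{3724} - \frac{47919 \sqrt{221}}{5746} = \left(-9772\right) \frac{1}{3724} - \frac{47919 \sqrt{221}}{5746} = - \frac{349}{133} - \frac{47919 \sqrt{221}}{5746}$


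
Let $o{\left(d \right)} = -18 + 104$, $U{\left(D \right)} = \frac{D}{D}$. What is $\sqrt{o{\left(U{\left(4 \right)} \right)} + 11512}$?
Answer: $\sqrt{11598} \approx 107.69$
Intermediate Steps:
$U{\left(D \right)} = 1$
$o{\left(d \right)} = 86$
$\sqrt{o{\left(U{\left(4 \right)} \right)} + 11512} = \sqrt{86 + 11512} = \sqrt{11598}$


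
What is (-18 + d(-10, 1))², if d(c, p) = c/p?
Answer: 784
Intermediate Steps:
(-18 + d(-10, 1))² = (-18 - 10/1)² = (-18 - 10*1)² = (-18 - 10)² = (-28)² = 784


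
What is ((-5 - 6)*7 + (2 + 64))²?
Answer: 121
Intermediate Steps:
((-5 - 6)*7 + (2 + 64))² = (-11*7 + 66)² = (-77 + 66)² = (-11)² = 121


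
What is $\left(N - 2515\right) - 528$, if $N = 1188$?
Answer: $-1855$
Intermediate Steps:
$\left(N - 2515\right) - 528 = \left(1188 - 2515\right) - 528 = -1327 - 528 = -1855$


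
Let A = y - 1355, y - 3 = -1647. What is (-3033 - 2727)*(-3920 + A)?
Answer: 39853440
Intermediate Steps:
y = -1644 (y = 3 - 1647 = -1644)
A = -2999 (A = -1644 - 1355 = -2999)
(-3033 - 2727)*(-3920 + A) = (-3033 - 2727)*(-3920 - 2999) = -5760*(-6919) = 39853440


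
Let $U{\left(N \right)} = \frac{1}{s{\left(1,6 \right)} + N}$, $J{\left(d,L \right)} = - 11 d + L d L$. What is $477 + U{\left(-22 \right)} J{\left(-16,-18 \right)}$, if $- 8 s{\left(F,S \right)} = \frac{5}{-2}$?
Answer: $\frac{245647}{347} \approx 707.92$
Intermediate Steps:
$s{\left(F,S \right)} = \frac{5}{16}$ ($s{\left(F,S \right)} = - \frac{5 \frac{1}{-2}}{8} = - \frac{5 \left(- \frac{1}{2}\right)}{8} = \left(- \frac{1}{8}\right) \left(- \frac{5}{2}\right) = \frac{5}{16}$)
$J{\left(d,L \right)} = - 11 d + d L^{2}$
$U{\left(N \right)} = \frac{1}{\frac{5}{16} + N}$
$477 + U{\left(-22 \right)} J{\left(-16,-18 \right)} = 477 + \frac{16}{5 + 16 \left(-22\right)} \left(- 16 \left(-11 + \left(-18\right)^{2}\right)\right) = 477 + \frac{16}{5 - 352} \left(- 16 \left(-11 + 324\right)\right) = 477 + \frac{16}{-347} \left(\left(-16\right) 313\right) = 477 + 16 \left(- \frac{1}{347}\right) \left(-5008\right) = 477 - - \frac{80128}{347} = 477 + \frac{80128}{347} = \frac{245647}{347}$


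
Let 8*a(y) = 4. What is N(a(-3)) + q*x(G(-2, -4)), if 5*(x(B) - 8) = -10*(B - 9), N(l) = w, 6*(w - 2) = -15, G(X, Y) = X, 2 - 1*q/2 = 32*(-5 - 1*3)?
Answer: 30959/2 ≈ 15480.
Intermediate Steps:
q = 516 (q = 4 - 64*(-5 - 1*3) = 4 - 64*(-5 - 3) = 4 - 64*(-8) = 4 - 2*(-256) = 4 + 512 = 516)
a(y) = ½ (a(y) = (⅛)*4 = ½)
w = -½ (w = 2 + (⅙)*(-15) = 2 - 5/2 = -½ ≈ -0.50000)
N(l) = -½
x(B) = 26 - 2*B (x(B) = 8 + (-10*(B - 9))/5 = 8 + (-10*(-9 + B))/5 = 8 + (90 - 10*B)/5 = 8 + (18 - 2*B) = 26 - 2*B)
N(a(-3)) + q*x(G(-2, -4)) = -½ + 516*(26 - 2*(-2)) = -½ + 516*(26 + 4) = -½ + 516*30 = -½ + 15480 = 30959/2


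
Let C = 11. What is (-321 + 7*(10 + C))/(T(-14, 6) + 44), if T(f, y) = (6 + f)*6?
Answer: 87/2 ≈ 43.500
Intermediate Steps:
T(f, y) = 36 + 6*f
(-321 + 7*(10 + C))/(T(-14, 6) + 44) = (-321 + 7*(10 + 11))/((36 + 6*(-14)) + 44) = (-321 + 7*21)/((36 - 84) + 44) = (-321 + 147)/(-48 + 44) = -174/(-4) = -174*(-1/4) = 87/2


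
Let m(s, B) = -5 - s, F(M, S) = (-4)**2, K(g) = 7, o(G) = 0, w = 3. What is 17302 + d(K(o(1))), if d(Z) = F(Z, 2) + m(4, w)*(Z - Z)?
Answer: 17318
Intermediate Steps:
F(M, S) = 16
d(Z) = 16 (d(Z) = 16 + (-5 - 1*4)*(Z - Z) = 16 + (-5 - 4)*0 = 16 - 9*0 = 16 + 0 = 16)
17302 + d(K(o(1))) = 17302 + 16 = 17318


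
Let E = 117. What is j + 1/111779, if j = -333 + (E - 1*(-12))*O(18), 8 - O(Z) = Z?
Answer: -181417316/111779 ≈ -1623.0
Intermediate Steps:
O(Z) = 8 - Z
j = -1623 (j = -333 + (117 - 1*(-12))*(8 - 1*18) = -333 + (117 + 12)*(8 - 18) = -333 + 129*(-10) = -333 - 1290 = -1623)
j + 1/111779 = -1623 + 1/111779 = -181417316/111779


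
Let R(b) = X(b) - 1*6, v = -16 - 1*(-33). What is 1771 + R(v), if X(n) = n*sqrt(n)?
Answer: 1765 + 17*sqrt(17) ≈ 1835.1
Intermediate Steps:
X(n) = n**(3/2)
v = 17 (v = -16 + 33 = 17)
R(b) = -6 + b**(3/2) (R(b) = b**(3/2) - 1*6 = b**(3/2) - 6 = -6 + b**(3/2))
1771 + R(v) = 1771 + (-6 + 17**(3/2)) = 1771 + (-6 + 17*sqrt(17)) = 1765 + 17*sqrt(17)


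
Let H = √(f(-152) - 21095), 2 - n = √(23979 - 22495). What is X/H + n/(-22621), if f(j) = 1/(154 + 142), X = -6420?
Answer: -2/22621 + 2*√371/22621 + 4280*I*√1047766/99113 ≈ 0.0016146 + 44.202*I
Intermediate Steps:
f(j) = 1/296
n = 2 - 2*√371 (n = 2 - √(23979 - 22495) = 2 - √1484 = 2 - 2*√371 ≈ -36.523)
H = 21*I*√1047766/148 (H = √(1/296 - 21095) = √(-6244119/296) = 21*I*√1047766/148 ≈ 145.24*I)
X/H + n/(-22621) = -6420*(-2*I*√1047766/297339) + (2 - 2*√371)/(-22621) = -(-4280)*I*√1047766/99113 + (2 - 2*√371)*(-1/22621) = 4280*I*√1047766/99113 + (-2/22621 + 2*√371/22621) = -2/22621 + 2*√371/22621 + 4280*I*√1047766/99113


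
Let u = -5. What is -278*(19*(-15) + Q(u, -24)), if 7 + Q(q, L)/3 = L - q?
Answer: 100914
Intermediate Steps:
Q(q, L) = -21 - 3*q + 3*L (Q(q, L) = -21 + 3*(L - q) = -21 + (-3*q + 3*L) = -21 - 3*q + 3*L)
-278*(19*(-15) + Q(u, -24)) = -278*(19*(-15) + (-21 - 3*(-5) + 3*(-24))) = -278*(-285 + (-21 + 15 - 72)) = -278*(-285 - 78) = -278*(-363) = 100914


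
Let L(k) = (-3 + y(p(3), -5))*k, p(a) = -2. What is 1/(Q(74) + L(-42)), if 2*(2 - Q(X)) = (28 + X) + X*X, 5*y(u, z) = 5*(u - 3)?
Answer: -1/2451 ≈ -0.00040800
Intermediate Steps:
y(u, z) = -3 + u (y(u, z) = (5*(u - 3))/5 = (5*(-3 + u))/5 = (-15 + 5*u)/5 = -3 + u)
Q(X) = -12 - X/2 - X**2/2 (Q(X) = 2 - ((28 + X) + X*X)/2 = 2 - ((28 + X) + X**2)/2 = 2 - (28 + X + X**2)/2 = 2 + (-14 - X/2 - X**2/2) = -12 - X/2 - X**2/2)
L(k) = -8*k (L(k) = (-3 + (-3 - 2))*k = (-3 - 5)*k = -8*k)
1/(Q(74) + L(-42)) = 1/((-12 - 1/2*74 - 1/2*74**2) - 8*(-42)) = 1/((-12 - 37 - 1/2*5476) + 336) = 1/((-12 - 37 - 2738) + 336) = 1/(-2787 + 336) = 1/(-2451) = -1/2451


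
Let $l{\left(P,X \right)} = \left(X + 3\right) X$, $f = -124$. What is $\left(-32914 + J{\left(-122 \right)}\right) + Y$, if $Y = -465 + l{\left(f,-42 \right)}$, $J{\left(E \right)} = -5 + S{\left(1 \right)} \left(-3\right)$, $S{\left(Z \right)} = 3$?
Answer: $-31755$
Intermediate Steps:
$l{\left(P,X \right)} = X \left(3 + X\right)$ ($l{\left(P,X \right)} = \left(3 + X\right) X = X \left(3 + X\right)$)
$J{\left(E \right)} = -14$ ($J{\left(E \right)} = -5 + 3 \left(-3\right) = -5 - 9 = -14$)
$Y = 1173$ ($Y = -465 - 42 \left(3 - 42\right) = -465 - -1638 = -465 + 1638 = 1173$)
$\left(-32914 + J{\left(-122 \right)}\right) + Y = \left(-32914 - 14\right) + 1173 = -32928 + 1173 = -31755$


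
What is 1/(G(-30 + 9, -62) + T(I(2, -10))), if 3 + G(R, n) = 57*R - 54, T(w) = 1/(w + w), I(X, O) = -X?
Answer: -4/5017 ≈ -0.00079729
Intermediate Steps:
T(w) = 1/(2*w)
G(R, n) = -57 + 57*R (G(R, n) = -3 + (57*R - 54) = -3 + (-54 + 57*R) = -57 + 57*R)
1/(G(-30 + 9, -62) + T(I(2, -10))) = 1/((-57 + 57*(-30 + 9)) + 1/(2*((-1*2)))) = 1/((-57 + 57*(-21)) + (1/2)/(-2)) = 1/((-57 - 1197) + (1/2)*(-1/2)) = 1/(-1254 - 1/4) = 1/(-5017/4) = -4/5017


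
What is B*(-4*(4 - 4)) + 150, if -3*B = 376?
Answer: 150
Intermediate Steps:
B = -376/3 (B = -⅓*376 = -376/3 ≈ -125.33)
B*(-4*(4 - 4)) + 150 = -(-1504)*(4 - 4)/3 + 150 = -(-1504)*0/3 + 150 = -376/3*0 + 150 = 0 + 150 = 150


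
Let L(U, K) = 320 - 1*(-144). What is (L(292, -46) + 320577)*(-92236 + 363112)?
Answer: 86962301916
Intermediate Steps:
L(U, K) = 464 (L(U, K) = 320 + 144 = 464)
(L(292, -46) + 320577)*(-92236 + 363112) = (464 + 320577)*(-92236 + 363112) = 321041*270876 = 86962301916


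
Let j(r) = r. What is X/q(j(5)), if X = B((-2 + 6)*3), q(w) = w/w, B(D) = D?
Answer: 12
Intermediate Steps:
q(w) = 1
X = 12 (X = (-2 + 6)*3 = 4*3 = 12)
X/q(j(5)) = 12/1 = 12*1 = 12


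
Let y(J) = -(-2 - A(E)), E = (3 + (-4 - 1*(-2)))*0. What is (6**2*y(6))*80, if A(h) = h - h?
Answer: 5760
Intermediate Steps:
E = 0 (E = (3 + (-4 + 2))*0 = (3 - 2)*0 = 1*0 = 0)
A(h) = 0
y(J) = 2 (y(J) = -(-2 - 1*0) = -(-2 + 0) = -1*(-2) = 2)
(6**2*y(6))*80 = (6**2*2)*80 = (36*2)*80 = 72*80 = 5760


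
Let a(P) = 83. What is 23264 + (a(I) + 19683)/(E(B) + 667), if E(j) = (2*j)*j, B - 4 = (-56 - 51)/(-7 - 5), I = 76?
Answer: 1677571088/72049 ≈ 23284.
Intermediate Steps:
B = 155/12 (B = 4 + (-56 - 51)/(-7 - 5) = 4 - 107/(-12) = 4 - 107*(-1/12) = 4 + 107/12 = 155/12 ≈ 12.917)
E(j) = 2*j**2
23264 + (a(I) + 19683)/(E(B) + 667) = 23264 + (83 + 19683)/(2*(155/12)**2 + 667) = 23264 + 19766/(2*(24025/144) + 667) = 23264 + 19766/(24025/72 + 667) = 23264 + 19766/(72049/72) = 23264 + 19766*(72/72049) = 23264 + 1423152/72049 = 1677571088/72049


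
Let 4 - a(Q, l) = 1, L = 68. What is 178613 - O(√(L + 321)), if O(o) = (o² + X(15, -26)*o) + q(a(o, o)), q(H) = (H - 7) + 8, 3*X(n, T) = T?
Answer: 178220 + 26*√389/3 ≈ 1.7839e+5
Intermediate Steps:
X(n, T) = T/3
a(Q, l) = 3 (a(Q, l) = 4 - 1*1 = 4 - 1 = 3)
q(H) = 1 + H (q(H) = (-7 + H) + 8 = 1 + H)
O(o) = 4 + o² - 26*o/3 (O(o) = (o² + ((⅓)*(-26))*o) + (1 + 3) = (o² - 26*o/3) + 4 = 4 + o² - 26*o/3)
178613 - O(√(L + 321)) = 178613 - (4 + (√(68 + 321))² - 26*√(68 + 321)/3) = 178613 - (4 + (√389)² - 26*√389/3) = 178613 - (4 + 389 - 26*√389/3) = 178613 - (393 - 26*√389/3) = 178613 + (-393 + 26*√389/3) = 178220 + 26*√389/3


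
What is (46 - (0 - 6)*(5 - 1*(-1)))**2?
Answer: 6724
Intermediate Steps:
(46 - (0 - 6)*(5 - 1*(-1)))**2 = (46 - (-6)*(5 + 1))**2 = (46 - (-6)*6)**2 = (46 - 1*(-36))**2 = (46 + 36)**2 = 82**2 = 6724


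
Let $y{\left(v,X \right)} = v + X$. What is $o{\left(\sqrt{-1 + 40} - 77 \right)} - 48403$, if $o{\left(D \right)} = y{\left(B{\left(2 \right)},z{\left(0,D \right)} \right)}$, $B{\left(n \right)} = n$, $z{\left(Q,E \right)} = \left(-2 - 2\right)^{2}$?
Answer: $-48385$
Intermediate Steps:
$z{\left(Q,E \right)} = 16$ ($z{\left(Q,E \right)} = \left(-4\right)^{2} = 16$)
$y{\left(v,X \right)} = X + v$
$o{\left(D \right)} = 18$ ($o{\left(D \right)} = 16 + 2 = 18$)
$o{\left(\sqrt{-1 + 40} - 77 \right)} - 48403 = 18 - 48403 = -48385$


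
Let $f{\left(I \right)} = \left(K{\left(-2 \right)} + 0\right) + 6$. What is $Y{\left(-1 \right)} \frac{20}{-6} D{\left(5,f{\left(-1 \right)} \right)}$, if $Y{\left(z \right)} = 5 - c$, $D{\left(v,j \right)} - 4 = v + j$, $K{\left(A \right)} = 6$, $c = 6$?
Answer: $70$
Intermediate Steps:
$f{\left(I \right)} = 12$ ($f{\left(I \right)} = \left(6 + 0\right) + 6 = 6 + 6 = 12$)
$D{\left(v,j \right)} = 4 + j + v$ ($D{\left(v,j \right)} = 4 + \left(v + j\right) = 4 + \left(j + v\right) = 4 + j + v$)
$Y{\left(z \right)} = -1$ ($Y{\left(z \right)} = 5 - 6 = -1$)
$Y{\left(-1 \right)} \frac{20}{-6} D{\left(5,f{\left(-1 \right)} \right)} = - \frac{20}{-6} \left(4 + 12 + 5\right) = - \frac{20 \left(-1\right)}{6} \cdot 21 = \left(-1\right) \left(- \frac{10}{3}\right) 21 = \frac{10}{3} \cdot 21 = 70$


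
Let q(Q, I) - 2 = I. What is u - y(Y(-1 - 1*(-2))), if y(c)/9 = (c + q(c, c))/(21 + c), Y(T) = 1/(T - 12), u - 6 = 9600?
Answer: 220920/23 ≈ 9605.2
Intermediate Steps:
q(Q, I) = 2 + I
u = 9606 (u = 6 + 9600 = 9606)
Y(T) = 1/(-12 + T)
y(c) = 9*(2 + 2*c)/(21 + c) (y(c) = 9*((c + (2 + c))/(21 + c)) = 9*((2 + 2*c)/(21 + c)) = 9*(2 + 2*c)/(21 + c))
u - y(Y(-1 - 1*(-2))) = 9606 - 18*(1 + 1/(-12 + (-1 - 1*(-2))))/(21 + 1/(-12 + (-1 - 1*(-2)))) = 9606 - 18*(1 + 1/(-12 + (-1 + 2)))/(21 + 1/(-12 + (-1 + 2))) = 9606 - 18*(1 + 1/(-12 + 1))/(21 + 1/(-12 + 1)) = 9606 - 18*(1 + 1/(-11))/(21 + 1/(-11)) = 9606 - 18*(1 - 1/11)/(21 - 1/11) = 9606 - 18*10/(230/11*11) = 9606 - 18*11*10/(230*11) = 9606 - 1*18/23 = 9606 - 18/23 = 220920/23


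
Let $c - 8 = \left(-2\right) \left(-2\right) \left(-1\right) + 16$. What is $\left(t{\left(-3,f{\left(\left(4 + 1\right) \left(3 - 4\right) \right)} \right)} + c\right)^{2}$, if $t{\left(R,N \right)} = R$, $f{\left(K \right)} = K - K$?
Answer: $289$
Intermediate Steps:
$f{\left(K \right)} = 0$
$c = 20$ ($c = 8 + \left(\left(-2\right) \left(-2\right) \left(-1\right) + 16\right) = 8 + \left(4 \left(-1\right) + 16\right) = 8 + \left(-4 + 16\right) = 8 + 12 = 20$)
$\left(t{\left(-3,f{\left(\left(4 + 1\right) \left(3 - 4\right) \right)} \right)} + c\right)^{2} = \left(-3 + 20\right)^{2} = 17^{2} = 289$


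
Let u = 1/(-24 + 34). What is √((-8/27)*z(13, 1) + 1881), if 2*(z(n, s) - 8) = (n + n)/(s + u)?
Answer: √18378129/99 ≈ 43.303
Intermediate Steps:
u = ⅒ (u = 1/10 = ⅒ ≈ 0.10000)
z(n, s) = 8 + n/(⅒ + s) (z(n, s) = 8 + ((n + n)/(s + ⅒))/2 = 8 + ((2*n)/(⅒ + s))/2 = 8 + (2*n/(⅒ + s))/2 = 8 + n/(⅒ + s))
√((-8/27)*z(13, 1) + 1881) = √((-8/27)*(2*(4 + 5*13 + 40*1)/(1 + 10*1)) + 1881) = √((-8*1/27)*(2*(4 + 65 + 40)/(1 + 10)) + 1881) = √(-16*109/(27*11) + 1881) = √(-8/27*218/11 + 1881) = √(-1744/297 + 1881) = √(556913/297) = √18378129/99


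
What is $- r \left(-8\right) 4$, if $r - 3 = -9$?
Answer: $-192$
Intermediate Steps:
$r = -6$ ($r = 3 - 9 = -6$)
$- r \left(-8\right) 4 = - \left(-6\right) \left(-8\right) 4 = - 48 \cdot 4 = \left(-1\right) 192 = -192$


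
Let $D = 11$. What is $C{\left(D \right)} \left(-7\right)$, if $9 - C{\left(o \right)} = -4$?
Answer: $-91$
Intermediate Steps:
$C{\left(o \right)} = 13$ ($C{\left(o \right)} = 9 - -4 = 9 + 4 = 13$)
$C{\left(D \right)} \left(-7\right) = 13 \left(-7\right) = -91$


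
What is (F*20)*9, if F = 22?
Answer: 3960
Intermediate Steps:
(F*20)*9 = (22*20)*9 = 440*9 = 3960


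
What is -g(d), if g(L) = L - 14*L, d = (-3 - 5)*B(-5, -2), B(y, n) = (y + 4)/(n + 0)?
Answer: -52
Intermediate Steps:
B(y, n) = (4 + y)/n
d = -4 (d = (-3 - 5)*((4 - 5)/(-2)) = -(-4)*(-1) = -8*½ = -4)
g(L) = -13*L
-g(d) = -(-13)*(-4) = -1*52 = -52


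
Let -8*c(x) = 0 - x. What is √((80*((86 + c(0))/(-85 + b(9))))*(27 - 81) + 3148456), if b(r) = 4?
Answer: 2*√7094346/3 ≈ 1775.7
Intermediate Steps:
c(x) = x/8 (c(x) = -(0 - x)/8 = -(-1)*x/8 = x/8)
√((80*((86 + c(0))/(-85 + b(9))))*(27 - 81) + 3148456) = √((80*((86 + (⅛)*0)/(-85 + 4)))*(27 - 81) + 3148456) = √((80*((86 + 0)/(-81)))*(-54) + 3148456) = √((80*(86*(-1/81)))*(-54) + 3148456) = √((80*(-86/81))*(-54) + 3148456) = √(-6880/81*(-54) + 3148456) = √(13760/3 + 3148456) = √(9459128/3) = 2*√7094346/3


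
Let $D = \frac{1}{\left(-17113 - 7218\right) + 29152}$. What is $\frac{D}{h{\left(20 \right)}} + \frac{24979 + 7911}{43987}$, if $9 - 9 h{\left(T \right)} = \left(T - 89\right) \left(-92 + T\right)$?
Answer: $\frac{87367998203}{116845791177} \approx 0.74772$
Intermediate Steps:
$h{\left(T \right)} = 1 - \frac{\left(-92 + T\right) \left(-89 + T\right)}{9}$ ($h{\left(T \right)} = 1 - \frac{\left(T - 89\right) \left(-92 + T\right)}{9} = 1 - \frac{\left(-89 + T\right) \left(-92 + T\right)}{9} = 1 - \frac{\left(-92 + T\right) \left(-89 + T\right)}{9}$)
$D = \frac{1}{4821}$ ($D = \frac{1}{-24331 + 29152} = \frac{1}{4821} \approx 0.00020743$)
$\frac{D}{h{\left(20 \right)}} + \frac{24979 + 7911}{43987} = \frac{1}{4821 \left(- \frac{8179}{9} - \frac{20^{2}}{9} + \frac{181}{9} \cdot 20\right)} + \frac{24979 + 7911}{43987} = \frac{1}{4821 \left(- \frac{8179}{9} - \frac{400}{9} + \frac{3620}{9}\right)} + 32890 \cdot \frac{1}{43987} = \frac{1}{4821 \left(- \frac{8179}{9} - \frac{400}{9} + \frac{3620}{9}\right)} + \frac{32890}{43987} = \frac{1}{4821 \left(-551\right)} + \frac{32890}{43987} = \frac{1}{4821} \left(- \frac{1}{551}\right) + \frac{32890}{43987} = - \frac{1}{2656371} + \frac{32890}{43987} = \frac{87367998203}{116845791177}$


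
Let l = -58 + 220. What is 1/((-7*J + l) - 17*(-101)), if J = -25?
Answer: 1/2054 ≈ 0.00048685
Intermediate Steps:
l = 162
1/((-7*J + l) - 17*(-101)) = 1/((-7*(-25) + 162) - 17*(-101)) = 1/((175 + 162) + 1717) = 1/(337 + 1717) = 1/2054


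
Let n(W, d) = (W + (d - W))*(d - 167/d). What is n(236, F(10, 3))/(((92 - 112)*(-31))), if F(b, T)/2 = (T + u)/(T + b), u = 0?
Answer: -28187/104780 ≈ -0.26901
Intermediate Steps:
F(b, T) = 2*T/(T + b) (F(b, T) = 2*((T + 0)/(T + b)) = 2*(T/(T + b)) = 2*T/(T + b))
n(W, d) = d*(d - 167/d)
n(236, F(10, 3))/(((92 - 112)*(-31))) = (-167 + (2*3/(3 + 10))**2)/(((92 - 112)*(-31))) = (-167 + (2*3/13)**2)/((-20*(-31))) = (-167 + (2*3*(1/13))**2)/620 = (-167 + (6/13)**2)*(1/620) = (-167 + 36/169)*(1/620) = -28187/169*1/620 = -28187/104780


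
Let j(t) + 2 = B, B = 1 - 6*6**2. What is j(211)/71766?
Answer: -217/71766 ≈ -0.0030237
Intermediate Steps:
B = -215 (B = 1 - 6*36 = 1 - 216 = -215)
j(t) = -217 (j(t) = -2 - 215 = -217)
j(211)/71766 = -217/71766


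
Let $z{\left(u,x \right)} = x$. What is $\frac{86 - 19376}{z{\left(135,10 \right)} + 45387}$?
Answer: $- \frac{19290}{45397} \approx -0.42492$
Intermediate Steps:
$\frac{86 - 19376}{z{\left(135,10 \right)} + 45387} = \frac{86 - 19376}{10 + 45387} = - \frac{19290}{45397}$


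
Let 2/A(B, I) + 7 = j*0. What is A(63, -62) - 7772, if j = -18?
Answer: -54406/7 ≈ -7772.3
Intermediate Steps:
A(B, I) = -2/7 (A(B, I) = 2/(-7 - 18*0) = 2/(-7 + 0) = 2/(-7) = 2*(-⅐) = -2/7)
A(63, -62) - 7772 = -2/7 - 7772 = -54406/7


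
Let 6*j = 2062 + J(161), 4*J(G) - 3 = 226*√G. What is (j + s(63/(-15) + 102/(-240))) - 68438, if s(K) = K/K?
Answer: -1634237/24 + 113*√161/12 ≈ -67974.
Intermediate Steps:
J(G) = ¾ + 113*√G/2 (J(G) = ¾ + (226*√G)/4 = ¾ + 113*√G/2)
s(K) = 1
j = 8251/24 + 113*√161/12 (j = (2062 + (¾ + 113*√161/2))/6 = (8251/4 + 113*√161/2)/6 = 8251/24 + 113*√161/12 ≈ 463.28)
(j + s(63/(-15) + 102/(-240))) - 68438 = ((8251/24 + 113*√161/12) + 1) - 68438 = (8275/24 + 113*√161/12) - 68438 = -1634237/24 + 113*√161/12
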